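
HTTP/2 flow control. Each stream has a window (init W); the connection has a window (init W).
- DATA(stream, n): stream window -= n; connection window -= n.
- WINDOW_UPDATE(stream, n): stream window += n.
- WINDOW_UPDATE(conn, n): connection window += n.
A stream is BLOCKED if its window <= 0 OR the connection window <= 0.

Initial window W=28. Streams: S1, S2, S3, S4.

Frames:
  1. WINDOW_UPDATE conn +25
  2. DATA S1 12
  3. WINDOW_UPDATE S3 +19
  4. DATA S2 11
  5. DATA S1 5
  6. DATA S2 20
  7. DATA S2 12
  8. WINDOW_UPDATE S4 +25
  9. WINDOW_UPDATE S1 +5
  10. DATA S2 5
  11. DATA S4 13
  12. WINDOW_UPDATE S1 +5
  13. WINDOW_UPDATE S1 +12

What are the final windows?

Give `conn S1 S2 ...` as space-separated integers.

Op 1: conn=53 S1=28 S2=28 S3=28 S4=28 blocked=[]
Op 2: conn=41 S1=16 S2=28 S3=28 S4=28 blocked=[]
Op 3: conn=41 S1=16 S2=28 S3=47 S4=28 blocked=[]
Op 4: conn=30 S1=16 S2=17 S3=47 S4=28 blocked=[]
Op 5: conn=25 S1=11 S2=17 S3=47 S4=28 blocked=[]
Op 6: conn=5 S1=11 S2=-3 S3=47 S4=28 blocked=[2]
Op 7: conn=-7 S1=11 S2=-15 S3=47 S4=28 blocked=[1, 2, 3, 4]
Op 8: conn=-7 S1=11 S2=-15 S3=47 S4=53 blocked=[1, 2, 3, 4]
Op 9: conn=-7 S1=16 S2=-15 S3=47 S4=53 blocked=[1, 2, 3, 4]
Op 10: conn=-12 S1=16 S2=-20 S3=47 S4=53 blocked=[1, 2, 3, 4]
Op 11: conn=-25 S1=16 S2=-20 S3=47 S4=40 blocked=[1, 2, 3, 4]
Op 12: conn=-25 S1=21 S2=-20 S3=47 S4=40 blocked=[1, 2, 3, 4]
Op 13: conn=-25 S1=33 S2=-20 S3=47 S4=40 blocked=[1, 2, 3, 4]

Answer: -25 33 -20 47 40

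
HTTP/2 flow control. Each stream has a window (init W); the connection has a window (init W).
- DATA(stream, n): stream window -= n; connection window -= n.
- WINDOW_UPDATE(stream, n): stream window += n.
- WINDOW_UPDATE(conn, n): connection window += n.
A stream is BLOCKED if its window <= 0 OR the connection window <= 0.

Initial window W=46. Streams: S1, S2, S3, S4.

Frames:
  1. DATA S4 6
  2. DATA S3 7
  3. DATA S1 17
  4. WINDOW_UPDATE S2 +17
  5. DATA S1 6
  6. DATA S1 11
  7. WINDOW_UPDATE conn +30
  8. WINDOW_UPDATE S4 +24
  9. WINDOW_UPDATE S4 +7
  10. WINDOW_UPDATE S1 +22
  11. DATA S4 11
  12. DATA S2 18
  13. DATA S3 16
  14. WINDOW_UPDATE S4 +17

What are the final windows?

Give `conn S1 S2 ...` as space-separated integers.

Op 1: conn=40 S1=46 S2=46 S3=46 S4=40 blocked=[]
Op 2: conn=33 S1=46 S2=46 S3=39 S4=40 blocked=[]
Op 3: conn=16 S1=29 S2=46 S3=39 S4=40 blocked=[]
Op 4: conn=16 S1=29 S2=63 S3=39 S4=40 blocked=[]
Op 5: conn=10 S1=23 S2=63 S3=39 S4=40 blocked=[]
Op 6: conn=-1 S1=12 S2=63 S3=39 S4=40 blocked=[1, 2, 3, 4]
Op 7: conn=29 S1=12 S2=63 S3=39 S4=40 blocked=[]
Op 8: conn=29 S1=12 S2=63 S3=39 S4=64 blocked=[]
Op 9: conn=29 S1=12 S2=63 S3=39 S4=71 blocked=[]
Op 10: conn=29 S1=34 S2=63 S3=39 S4=71 blocked=[]
Op 11: conn=18 S1=34 S2=63 S3=39 S4=60 blocked=[]
Op 12: conn=0 S1=34 S2=45 S3=39 S4=60 blocked=[1, 2, 3, 4]
Op 13: conn=-16 S1=34 S2=45 S3=23 S4=60 blocked=[1, 2, 3, 4]
Op 14: conn=-16 S1=34 S2=45 S3=23 S4=77 blocked=[1, 2, 3, 4]

Answer: -16 34 45 23 77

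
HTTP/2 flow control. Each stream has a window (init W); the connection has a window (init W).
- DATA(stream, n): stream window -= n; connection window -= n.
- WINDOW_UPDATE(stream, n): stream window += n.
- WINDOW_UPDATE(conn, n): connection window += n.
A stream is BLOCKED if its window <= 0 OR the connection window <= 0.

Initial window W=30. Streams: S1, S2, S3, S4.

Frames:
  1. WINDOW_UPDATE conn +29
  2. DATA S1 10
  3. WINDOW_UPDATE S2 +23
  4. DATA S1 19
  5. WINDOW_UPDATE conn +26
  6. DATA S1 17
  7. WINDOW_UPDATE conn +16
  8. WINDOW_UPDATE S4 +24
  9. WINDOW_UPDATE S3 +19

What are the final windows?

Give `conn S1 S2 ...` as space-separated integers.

Answer: 55 -16 53 49 54

Derivation:
Op 1: conn=59 S1=30 S2=30 S3=30 S4=30 blocked=[]
Op 2: conn=49 S1=20 S2=30 S3=30 S4=30 blocked=[]
Op 3: conn=49 S1=20 S2=53 S3=30 S4=30 blocked=[]
Op 4: conn=30 S1=1 S2=53 S3=30 S4=30 blocked=[]
Op 5: conn=56 S1=1 S2=53 S3=30 S4=30 blocked=[]
Op 6: conn=39 S1=-16 S2=53 S3=30 S4=30 blocked=[1]
Op 7: conn=55 S1=-16 S2=53 S3=30 S4=30 blocked=[1]
Op 8: conn=55 S1=-16 S2=53 S3=30 S4=54 blocked=[1]
Op 9: conn=55 S1=-16 S2=53 S3=49 S4=54 blocked=[1]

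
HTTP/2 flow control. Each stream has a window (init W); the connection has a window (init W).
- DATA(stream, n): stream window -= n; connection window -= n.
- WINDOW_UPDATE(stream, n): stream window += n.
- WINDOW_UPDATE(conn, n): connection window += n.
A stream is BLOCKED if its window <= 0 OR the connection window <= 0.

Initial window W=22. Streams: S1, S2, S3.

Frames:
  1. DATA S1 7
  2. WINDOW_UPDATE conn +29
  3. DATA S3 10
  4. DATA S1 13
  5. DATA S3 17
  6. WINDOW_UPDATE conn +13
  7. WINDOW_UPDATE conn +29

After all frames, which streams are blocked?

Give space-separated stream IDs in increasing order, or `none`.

Answer: S3

Derivation:
Op 1: conn=15 S1=15 S2=22 S3=22 blocked=[]
Op 2: conn=44 S1=15 S2=22 S3=22 blocked=[]
Op 3: conn=34 S1=15 S2=22 S3=12 blocked=[]
Op 4: conn=21 S1=2 S2=22 S3=12 blocked=[]
Op 5: conn=4 S1=2 S2=22 S3=-5 blocked=[3]
Op 6: conn=17 S1=2 S2=22 S3=-5 blocked=[3]
Op 7: conn=46 S1=2 S2=22 S3=-5 blocked=[3]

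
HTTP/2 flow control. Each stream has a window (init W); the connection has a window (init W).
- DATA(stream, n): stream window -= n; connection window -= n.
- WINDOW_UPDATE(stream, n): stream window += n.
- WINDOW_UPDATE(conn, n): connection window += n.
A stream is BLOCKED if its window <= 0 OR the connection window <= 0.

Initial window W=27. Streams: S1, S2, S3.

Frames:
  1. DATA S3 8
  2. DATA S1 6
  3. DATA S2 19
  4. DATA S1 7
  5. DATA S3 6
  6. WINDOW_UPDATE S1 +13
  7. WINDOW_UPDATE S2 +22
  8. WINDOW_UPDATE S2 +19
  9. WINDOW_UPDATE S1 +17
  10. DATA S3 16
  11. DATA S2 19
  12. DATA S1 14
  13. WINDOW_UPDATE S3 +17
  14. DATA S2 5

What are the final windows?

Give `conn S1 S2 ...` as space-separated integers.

Op 1: conn=19 S1=27 S2=27 S3=19 blocked=[]
Op 2: conn=13 S1=21 S2=27 S3=19 blocked=[]
Op 3: conn=-6 S1=21 S2=8 S3=19 blocked=[1, 2, 3]
Op 4: conn=-13 S1=14 S2=8 S3=19 blocked=[1, 2, 3]
Op 5: conn=-19 S1=14 S2=8 S3=13 blocked=[1, 2, 3]
Op 6: conn=-19 S1=27 S2=8 S3=13 blocked=[1, 2, 3]
Op 7: conn=-19 S1=27 S2=30 S3=13 blocked=[1, 2, 3]
Op 8: conn=-19 S1=27 S2=49 S3=13 blocked=[1, 2, 3]
Op 9: conn=-19 S1=44 S2=49 S3=13 blocked=[1, 2, 3]
Op 10: conn=-35 S1=44 S2=49 S3=-3 blocked=[1, 2, 3]
Op 11: conn=-54 S1=44 S2=30 S3=-3 blocked=[1, 2, 3]
Op 12: conn=-68 S1=30 S2=30 S3=-3 blocked=[1, 2, 3]
Op 13: conn=-68 S1=30 S2=30 S3=14 blocked=[1, 2, 3]
Op 14: conn=-73 S1=30 S2=25 S3=14 blocked=[1, 2, 3]

Answer: -73 30 25 14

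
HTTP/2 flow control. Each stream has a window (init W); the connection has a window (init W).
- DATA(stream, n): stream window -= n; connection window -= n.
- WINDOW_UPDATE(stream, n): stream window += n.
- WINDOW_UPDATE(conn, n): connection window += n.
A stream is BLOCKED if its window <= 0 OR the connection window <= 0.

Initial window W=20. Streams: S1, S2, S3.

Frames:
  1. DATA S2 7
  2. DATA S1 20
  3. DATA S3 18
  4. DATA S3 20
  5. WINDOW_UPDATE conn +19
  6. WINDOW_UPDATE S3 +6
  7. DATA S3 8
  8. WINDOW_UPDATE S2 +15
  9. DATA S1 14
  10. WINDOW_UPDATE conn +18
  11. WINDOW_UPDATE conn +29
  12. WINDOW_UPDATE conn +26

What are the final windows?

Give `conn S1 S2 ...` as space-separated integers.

Op 1: conn=13 S1=20 S2=13 S3=20 blocked=[]
Op 2: conn=-7 S1=0 S2=13 S3=20 blocked=[1, 2, 3]
Op 3: conn=-25 S1=0 S2=13 S3=2 blocked=[1, 2, 3]
Op 4: conn=-45 S1=0 S2=13 S3=-18 blocked=[1, 2, 3]
Op 5: conn=-26 S1=0 S2=13 S3=-18 blocked=[1, 2, 3]
Op 6: conn=-26 S1=0 S2=13 S3=-12 blocked=[1, 2, 3]
Op 7: conn=-34 S1=0 S2=13 S3=-20 blocked=[1, 2, 3]
Op 8: conn=-34 S1=0 S2=28 S3=-20 blocked=[1, 2, 3]
Op 9: conn=-48 S1=-14 S2=28 S3=-20 blocked=[1, 2, 3]
Op 10: conn=-30 S1=-14 S2=28 S3=-20 blocked=[1, 2, 3]
Op 11: conn=-1 S1=-14 S2=28 S3=-20 blocked=[1, 2, 3]
Op 12: conn=25 S1=-14 S2=28 S3=-20 blocked=[1, 3]

Answer: 25 -14 28 -20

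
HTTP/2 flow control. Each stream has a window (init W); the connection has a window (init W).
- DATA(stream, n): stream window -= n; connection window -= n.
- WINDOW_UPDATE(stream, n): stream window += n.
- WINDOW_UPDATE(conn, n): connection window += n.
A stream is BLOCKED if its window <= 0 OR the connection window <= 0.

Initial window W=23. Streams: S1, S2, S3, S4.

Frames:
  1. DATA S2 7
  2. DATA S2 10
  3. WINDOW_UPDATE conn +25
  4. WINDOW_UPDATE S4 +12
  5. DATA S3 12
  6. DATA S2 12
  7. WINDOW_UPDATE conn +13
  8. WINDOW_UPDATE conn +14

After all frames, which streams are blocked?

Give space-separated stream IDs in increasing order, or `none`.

Answer: S2

Derivation:
Op 1: conn=16 S1=23 S2=16 S3=23 S4=23 blocked=[]
Op 2: conn=6 S1=23 S2=6 S3=23 S4=23 blocked=[]
Op 3: conn=31 S1=23 S2=6 S3=23 S4=23 blocked=[]
Op 4: conn=31 S1=23 S2=6 S3=23 S4=35 blocked=[]
Op 5: conn=19 S1=23 S2=6 S3=11 S4=35 blocked=[]
Op 6: conn=7 S1=23 S2=-6 S3=11 S4=35 blocked=[2]
Op 7: conn=20 S1=23 S2=-6 S3=11 S4=35 blocked=[2]
Op 8: conn=34 S1=23 S2=-6 S3=11 S4=35 blocked=[2]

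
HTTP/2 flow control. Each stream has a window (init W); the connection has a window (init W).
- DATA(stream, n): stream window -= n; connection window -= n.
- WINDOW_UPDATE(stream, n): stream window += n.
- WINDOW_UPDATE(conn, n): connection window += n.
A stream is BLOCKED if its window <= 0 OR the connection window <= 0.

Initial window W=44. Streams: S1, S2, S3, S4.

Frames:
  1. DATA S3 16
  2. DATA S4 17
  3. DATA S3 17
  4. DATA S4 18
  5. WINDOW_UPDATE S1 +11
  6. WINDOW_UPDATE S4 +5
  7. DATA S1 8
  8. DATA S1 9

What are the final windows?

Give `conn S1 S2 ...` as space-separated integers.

Answer: -41 38 44 11 14

Derivation:
Op 1: conn=28 S1=44 S2=44 S3=28 S4=44 blocked=[]
Op 2: conn=11 S1=44 S2=44 S3=28 S4=27 blocked=[]
Op 3: conn=-6 S1=44 S2=44 S3=11 S4=27 blocked=[1, 2, 3, 4]
Op 4: conn=-24 S1=44 S2=44 S3=11 S4=9 blocked=[1, 2, 3, 4]
Op 5: conn=-24 S1=55 S2=44 S3=11 S4=9 blocked=[1, 2, 3, 4]
Op 6: conn=-24 S1=55 S2=44 S3=11 S4=14 blocked=[1, 2, 3, 4]
Op 7: conn=-32 S1=47 S2=44 S3=11 S4=14 blocked=[1, 2, 3, 4]
Op 8: conn=-41 S1=38 S2=44 S3=11 S4=14 blocked=[1, 2, 3, 4]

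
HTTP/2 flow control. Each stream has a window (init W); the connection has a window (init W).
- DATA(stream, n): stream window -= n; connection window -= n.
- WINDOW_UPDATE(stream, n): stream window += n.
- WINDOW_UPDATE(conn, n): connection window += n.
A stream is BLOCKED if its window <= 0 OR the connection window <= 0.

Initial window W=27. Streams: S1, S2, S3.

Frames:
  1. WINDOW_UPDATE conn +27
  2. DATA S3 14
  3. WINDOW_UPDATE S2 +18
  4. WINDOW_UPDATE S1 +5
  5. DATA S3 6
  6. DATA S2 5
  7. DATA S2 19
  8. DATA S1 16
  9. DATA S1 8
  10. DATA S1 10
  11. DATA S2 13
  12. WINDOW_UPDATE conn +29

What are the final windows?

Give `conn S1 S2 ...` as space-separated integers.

Op 1: conn=54 S1=27 S2=27 S3=27 blocked=[]
Op 2: conn=40 S1=27 S2=27 S3=13 blocked=[]
Op 3: conn=40 S1=27 S2=45 S3=13 blocked=[]
Op 4: conn=40 S1=32 S2=45 S3=13 blocked=[]
Op 5: conn=34 S1=32 S2=45 S3=7 blocked=[]
Op 6: conn=29 S1=32 S2=40 S3=7 blocked=[]
Op 7: conn=10 S1=32 S2=21 S3=7 blocked=[]
Op 8: conn=-6 S1=16 S2=21 S3=7 blocked=[1, 2, 3]
Op 9: conn=-14 S1=8 S2=21 S3=7 blocked=[1, 2, 3]
Op 10: conn=-24 S1=-2 S2=21 S3=7 blocked=[1, 2, 3]
Op 11: conn=-37 S1=-2 S2=8 S3=7 blocked=[1, 2, 3]
Op 12: conn=-8 S1=-2 S2=8 S3=7 blocked=[1, 2, 3]

Answer: -8 -2 8 7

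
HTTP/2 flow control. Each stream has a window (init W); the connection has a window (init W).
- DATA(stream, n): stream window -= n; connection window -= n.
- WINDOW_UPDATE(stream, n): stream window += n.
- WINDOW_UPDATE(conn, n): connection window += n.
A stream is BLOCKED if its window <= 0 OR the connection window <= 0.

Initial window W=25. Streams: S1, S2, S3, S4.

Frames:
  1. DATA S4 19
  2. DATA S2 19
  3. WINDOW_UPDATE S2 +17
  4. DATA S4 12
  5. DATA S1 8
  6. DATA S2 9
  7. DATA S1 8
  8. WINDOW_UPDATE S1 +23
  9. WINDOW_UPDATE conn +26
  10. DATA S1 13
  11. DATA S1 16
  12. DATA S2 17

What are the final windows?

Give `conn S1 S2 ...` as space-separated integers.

Answer: -70 3 -3 25 -6

Derivation:
Op 1: conn=6 S1=25 S2=25 S3=25 S4=6 blocked=[]
Op 2: conn=-13 S1=25 S2=6 S3=25 S4=6 blocked=[1, 2, 3, 4]
Op 3: conn=-13 S1=25 S2=23 S3=25 S4=6 blocked=[1, 2, 3, 4]
Op 4: conn=-25 S1=25 S2=23 S3=25 S4=-6 blocked=[1, 2, 3, 4]
Op 5: conn=-33 S1=17 S2=23 S3=25 S4=-6 blocked=[1, 2, 3, 4]
Op 6: conn=-42 S1=17 S2=14 S3=25 S4=-6 blocked=[1, 2, 3, 4]
Op 7: conn=-50 S1=9 S2=14 S3=25 S4=-6 blocked=[1, 2, 3, 4]
Op 8: conn=-50 S1=32 S2=14 S3=25 S4=-6 blocked=[1, 2, 3, 4]
Op 9: conn=-24 S1=32 S2=14 S3=25 S4=-6 blocked=[1, 2, 3, 4]
Op 10: conn=-37 S1=19 S2=14 S3=25 S4=-6 blocked=[1, 2, 3, 4]
Op 11: conn=-53 S1=3 S2=14 S3=25 S4=-6 blocked=[1, 2, 3, 4]
Op 12: conn=-70 S1=3 S2=-3 S3=25 S4=-6 blocked=[1, 2, 3, 4]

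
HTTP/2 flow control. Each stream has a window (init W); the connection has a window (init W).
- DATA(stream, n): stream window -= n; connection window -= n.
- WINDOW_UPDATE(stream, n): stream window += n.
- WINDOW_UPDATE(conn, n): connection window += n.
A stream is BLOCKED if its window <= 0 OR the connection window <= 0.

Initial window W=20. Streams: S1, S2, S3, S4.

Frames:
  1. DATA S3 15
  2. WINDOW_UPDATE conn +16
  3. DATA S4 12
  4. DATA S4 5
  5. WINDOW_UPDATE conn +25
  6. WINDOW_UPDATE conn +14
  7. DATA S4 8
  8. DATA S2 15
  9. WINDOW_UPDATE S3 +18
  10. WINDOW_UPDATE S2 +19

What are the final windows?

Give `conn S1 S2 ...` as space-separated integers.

Answer: 20 20 24 23 -5

Derivation:
Op 1: conn=5 S1=20 S2=20 S3=5 S4=20 blocked=[]
Op 2: conn=21 S1=20 S2=20 S3=5 S4=20 blocked=[]
Op 3: conn=9 S1=20 S2=20 S3=5 S4=8 blocked=[]
Op 4: conn=4 S1=20 S2=20 S3=5 S4=3 blocked=[]
Op 5: conn=29 S1=20 S2=20 S3=5 S4=3 blocked=[]
Op 6: conn=43 S1=20 S2=20 S3=5 S4=3 blocked=[]
Op 7: conn=35 S1=20 S2=20 S3=5 S4=-5 blocked=[4]
Op 8: conn=20 S1=20 S2=5 S3=5 S4=-5 blocked=[4]
Op 9: conn=20 S1=20 S2=5 S3=23 S4=-5 blocked=[4]
Op 10: conn=20 S1=20 S2=24 S3=23 S4=-5 blocked=[4]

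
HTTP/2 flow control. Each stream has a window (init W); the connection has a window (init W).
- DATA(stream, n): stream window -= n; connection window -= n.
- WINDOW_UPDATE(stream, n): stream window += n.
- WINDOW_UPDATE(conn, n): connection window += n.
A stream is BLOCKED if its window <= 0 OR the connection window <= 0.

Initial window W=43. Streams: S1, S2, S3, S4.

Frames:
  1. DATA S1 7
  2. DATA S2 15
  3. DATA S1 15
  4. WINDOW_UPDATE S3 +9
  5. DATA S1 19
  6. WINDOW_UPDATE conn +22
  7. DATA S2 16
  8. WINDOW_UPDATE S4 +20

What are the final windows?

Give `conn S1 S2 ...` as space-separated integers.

Op 1: conn=36 S1=36 S2=43 S3=43 S4=43 blocked=[]
Op 2: conn=21 S1=36 S2=28 S3=43 S4=43 blocked=[]
Op 3: conn=6 S1=21 S2=28 S3=43 S4=43 blocked=[]
Op 4: conn=6 S1=21 S2=28 S3=52 S4=43 blocked=[]
Op 5: conn=-13 S1=2 S2=28 S3=52 S4=43 blocked=[1, 2, 3, 4]
Op 6: conn=9 S1=2 S2=28 S3=52 S4=43 blocked=[]
Op 7: conn=-7 S1=2 S2=12 S3=52 S4=43 blocked=[1, 2, 3, 4]
Op 8: conn=-7 S1=2 S2=12 S3=52 S4=63 blocked=[1, 2, 3, 4]

Answer: -7 2 12 52 63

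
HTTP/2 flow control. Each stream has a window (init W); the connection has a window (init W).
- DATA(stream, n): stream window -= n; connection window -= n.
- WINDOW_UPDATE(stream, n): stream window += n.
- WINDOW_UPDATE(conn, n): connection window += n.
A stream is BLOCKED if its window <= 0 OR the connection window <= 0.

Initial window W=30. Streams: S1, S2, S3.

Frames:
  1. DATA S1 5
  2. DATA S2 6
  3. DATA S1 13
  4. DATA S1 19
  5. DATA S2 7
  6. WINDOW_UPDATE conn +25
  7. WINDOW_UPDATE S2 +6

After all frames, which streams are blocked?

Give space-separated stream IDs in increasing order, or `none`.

Answer: S1

Derivation:
Op 1: conn=25 S1=25 S2=30 S3=30 blocked=[]
Op 2: conn=19 S1=25 S2=24 S3=30 blocked=[]
Op 3: conn=6 S1=12 S2=24 S3=30 blocked=[]
Op 4: conn=-13 S1=-7 S2=24 S3=30 blocked=[1, 2, 3]
Op 5: conn=-20 S1=-7 S2=17 S3=30 blocked=[1, 2, 3]
Op 6: conn=5 S1=-7 S2=17 S3=30 blocked=[1]
Op 7: conn=5 S1=-7 S2=23 S3=30 blocked=[1]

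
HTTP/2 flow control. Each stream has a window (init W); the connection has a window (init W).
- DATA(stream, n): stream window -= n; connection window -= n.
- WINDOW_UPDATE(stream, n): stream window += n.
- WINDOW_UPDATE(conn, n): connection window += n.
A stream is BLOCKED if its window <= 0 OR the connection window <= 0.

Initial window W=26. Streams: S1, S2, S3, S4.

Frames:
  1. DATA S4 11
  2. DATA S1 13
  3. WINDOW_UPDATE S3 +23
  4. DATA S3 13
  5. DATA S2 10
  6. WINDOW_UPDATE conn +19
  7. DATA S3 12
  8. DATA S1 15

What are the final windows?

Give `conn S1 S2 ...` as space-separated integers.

Op 1: conn=15 S1=26 S2=26 S3=26 S4=15 blocked=[]
Op 2: conn=2 S1=13 S2=26 S3=26 S4=15 blocked=[]
Op 3: conn=2 S1=13 S2=26 S3=49 S4=15 blocked=[]
Op 4: conn=-11 S1=13 S2=26 S3=36 S4=15 blocked=[1, 2, 3, 4]
Op 5: conn=-21 S1=13 S2=16 S3=36 S4=15 blocked=[1, 2, 3, 4]
Op 6: conn=-2 S1=13 S2=16 S3=36 S4=15 blocked=[1, 2, 3, 4]
Op 7: conn=-14 S1=13 S2=16 S3=24 S4=15 blocked=[1, 2, 3, 4]
Op 8: conn=-29 S1=-2 S2=16 S3=24 S4=15 blocked=[1, 2, 3, 4]

Answer: -29 -2 16 24 15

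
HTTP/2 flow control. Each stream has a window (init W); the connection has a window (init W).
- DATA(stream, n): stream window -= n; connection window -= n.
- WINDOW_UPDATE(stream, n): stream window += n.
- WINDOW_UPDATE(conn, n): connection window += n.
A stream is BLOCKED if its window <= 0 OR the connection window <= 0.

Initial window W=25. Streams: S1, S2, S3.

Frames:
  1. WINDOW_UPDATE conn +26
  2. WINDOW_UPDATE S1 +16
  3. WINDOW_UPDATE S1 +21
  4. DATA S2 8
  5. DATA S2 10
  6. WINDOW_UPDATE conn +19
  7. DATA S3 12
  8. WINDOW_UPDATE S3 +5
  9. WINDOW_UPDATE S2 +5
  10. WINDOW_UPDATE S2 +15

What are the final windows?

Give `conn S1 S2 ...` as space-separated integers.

Op 1: conn=51 S1=25 S2=25 S3=25 blocked=[]
Op 2: conn=51 S1=41 S2=25 S3=25 blocked=[]
Op 3: conn=51 S1=62 S2=25 S3=25 blocked=[]
Op 4: conn=43 S1=62 S2=17 S3=25 blocked=[]
Op 5: conn=33 S1=62 S2=7 S3=25 blocked=[]
Op 6: conn=52 S1=62 S2=7 S3=25 blocked=[]
Op 7: conn=40 S1=62 S2=7 S3=13 blocked=[]
Op 8: conn=40 S1=62 S2=7 S3=18 blocked=[]
Op 9: conn=40 S1=62 S2=12 S3=18 blocked=[]
Op 10: conn=40 S1=62 S2=27 S3=18 blocked=[]

Answer: 40 62 27 18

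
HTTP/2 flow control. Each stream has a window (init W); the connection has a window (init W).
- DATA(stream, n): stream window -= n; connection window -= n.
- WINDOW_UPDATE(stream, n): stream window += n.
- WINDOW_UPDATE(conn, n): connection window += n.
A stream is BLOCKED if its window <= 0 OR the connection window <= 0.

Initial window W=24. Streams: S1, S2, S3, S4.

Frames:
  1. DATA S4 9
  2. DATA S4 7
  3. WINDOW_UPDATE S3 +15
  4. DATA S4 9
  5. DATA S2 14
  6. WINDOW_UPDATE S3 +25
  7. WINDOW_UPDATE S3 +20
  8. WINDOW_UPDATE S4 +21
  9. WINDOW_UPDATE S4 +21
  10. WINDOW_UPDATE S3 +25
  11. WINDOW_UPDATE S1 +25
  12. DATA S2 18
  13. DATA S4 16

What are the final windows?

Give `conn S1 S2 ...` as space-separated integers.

Answer: -49 49 -8 109 25

Derivation:
Op 1: conn=15 S1=24 S2=24 S3=24 S4=15 blocked=[]
Op 2: conn=8 S1=24 S2=24 S3=24 S4=8 blocked=[]
Op 3: conn=8 S1=24 S2=24 S3=39 S4=8 blocked=[]
Op 4: conn=-1 S1=24 S2=24 S3=39 S4=-1 blocked=[1, 2, 3, 4]
Op 5: conn=-15 S1=24 S2=10 S3=39 S4=-1 blocked=[1, 2, 3, 4]
Op 6: conn=-15 S1=24 S2=10 S3=64 S4=-1 blocked=[1, 2, 3, 4]
Op 7: conn=-15 S1=24 S2=10 S3=84 S4=-1 blocked=[1, 2, 3, 4]
Op 8: conn=-15 S1=24 S2=10 S3=84 S4=20 blocked=[1, 2, 3, 4]
Op 9: conn=-15 S1=24 S2=10 S3=84 S4=41 blocked=[1, 2, 3, 4]
Op 10: conn=-15 S1=24 S2=10 S3=109 S4=41 blocked=[1, 2, 3, 4]
Op 11: conn=-15 S1=49 S2=10 S3=109 S4=41 blocked=[1, 2, 3, 4]
Op 12: conn=-33 S1=49 S2=-8 S3=109 S4=41 blocked=[1, 2, 3, 4]
Op 13: conn=-49 S1=49 S2=-8 S3=109 S4=25 blocked=[1, 2, 3, 4]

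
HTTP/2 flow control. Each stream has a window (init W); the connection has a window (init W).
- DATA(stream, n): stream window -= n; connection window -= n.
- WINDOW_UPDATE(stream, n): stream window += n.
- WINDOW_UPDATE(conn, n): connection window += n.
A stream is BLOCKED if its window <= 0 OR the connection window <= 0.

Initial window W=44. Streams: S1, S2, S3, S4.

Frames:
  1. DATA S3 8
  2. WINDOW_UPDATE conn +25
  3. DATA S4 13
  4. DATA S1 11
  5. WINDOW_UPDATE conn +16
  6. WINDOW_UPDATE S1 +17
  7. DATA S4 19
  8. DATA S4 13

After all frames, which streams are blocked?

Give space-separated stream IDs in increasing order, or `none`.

Answer: S4

Derivation:
Op 1: conn=36 S1=44 S2=44 S3=36 S4=44 blocked=[]
Op 2: conn=61 S1=44 S2=44 S3=36 S4=44 blocked=[]
Op 3: conn=48 S1=44 S2=44 S3=36 S4=31 blocked=[]
Op 4: conn=37 S1=33 S2=44 S3=36 S4=31 blocked=[]
Op 5: conn=53 S1=33 S2=44 S3=36 S4=31 blocked=[]
Op 6: conn=53 S1=50 S2=44 S3=36 S4=31 blocked=[]
Op 7: conn=34 S1=50 S2=44 S3=36 S4=12 blocked=[]
Op 8: conn=21 S1=50 S2=44 S3=36 S4=-1 blocked=[4]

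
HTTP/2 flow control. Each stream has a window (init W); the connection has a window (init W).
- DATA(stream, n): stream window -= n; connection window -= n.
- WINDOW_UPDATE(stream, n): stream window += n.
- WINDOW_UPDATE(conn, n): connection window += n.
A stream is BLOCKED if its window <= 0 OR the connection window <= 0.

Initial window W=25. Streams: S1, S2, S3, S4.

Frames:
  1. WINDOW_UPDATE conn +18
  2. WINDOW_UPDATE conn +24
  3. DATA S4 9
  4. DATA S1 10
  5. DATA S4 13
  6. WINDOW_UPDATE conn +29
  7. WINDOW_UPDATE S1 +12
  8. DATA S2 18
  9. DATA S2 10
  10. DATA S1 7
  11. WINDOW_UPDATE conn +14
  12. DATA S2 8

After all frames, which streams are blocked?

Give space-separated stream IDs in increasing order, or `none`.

Answer: S2

Derivation:
Op 1: conn=43 S1=25 S2=25 S3=25 S4=25 blocked=[]
Op 2: conn=67 S1=25 S2=25 S3=25 S4=25 blocked=[]
Op 3: conn=58 S1=25 S2=25 S3=25 S4=16 blocked=[]
Op 4: conn=48 S1=15 S2=25 S3=25 S4=16 blocked=[]
Op 5: conn=35 S1=15 S2=25 S3=25 S4=3 blocked=[]
Op 6: conn=64 S1=15 S2=25 S3=25 S4=3 blocked=[]
Op 7: conn=64 S1=27 S2=25 S3=25 S4=3 blocked=[]
Op 8: conn=46 S1=27 S2=7 S3=25 S4=3 blocked=[]
Op 9: conn=36 S1=27 S2=-3 S3=25 S4=3 blocked=[2]
Op 10: conn=29 S1=20 S2=-3 S3=25 S4=3 blocked=[2]
Op 11: conn=43 S1=20 S2=-3 S3=25 S4=3 blocked=[2]
Op 12: conn=35 S1=20 S2=-11 S3=25 S4=3 blocked=[2]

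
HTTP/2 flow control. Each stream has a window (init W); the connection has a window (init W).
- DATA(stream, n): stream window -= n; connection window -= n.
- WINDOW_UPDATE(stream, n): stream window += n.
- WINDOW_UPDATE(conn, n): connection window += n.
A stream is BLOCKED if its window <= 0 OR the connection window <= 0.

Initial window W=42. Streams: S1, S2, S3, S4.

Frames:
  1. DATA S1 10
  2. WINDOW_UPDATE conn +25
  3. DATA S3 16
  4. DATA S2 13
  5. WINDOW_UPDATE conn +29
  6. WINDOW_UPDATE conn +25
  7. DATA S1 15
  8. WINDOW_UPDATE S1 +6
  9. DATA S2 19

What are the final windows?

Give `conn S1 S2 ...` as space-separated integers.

Answer: 48 23 10 26 42

Derivation:
Op 1: conn=32 S1=32 S2=42 S3=42 S4=42 blocked=[]
Op 2: conn=57 S1=32 S2=42 S3=42 S4=42 blocked=[]
Op 3: conn=41 S1=32 S2=42 S3=26 S4=42 blocked=[]
Op 4: conn=28 S1=32 S2=29 S3=26 S4=42 blocked=[]
Op 5: conn=57 S1=32 S2=29 S3=26 S4=42 blocked=[]
Op 6: conn=82 S1=32 S2=29 S3=26 S4=42 blocked=[]
Op 7: conn=67 S1=17 S2=29 S3=26 S4=42 blocked=[]
Op 8: conn=67 S1=23 S2=29 S3=26 S4=42 blocked=[]
Op 9: conn=48 S1=23 S2=10 S3=26 S4=42 blocked=[]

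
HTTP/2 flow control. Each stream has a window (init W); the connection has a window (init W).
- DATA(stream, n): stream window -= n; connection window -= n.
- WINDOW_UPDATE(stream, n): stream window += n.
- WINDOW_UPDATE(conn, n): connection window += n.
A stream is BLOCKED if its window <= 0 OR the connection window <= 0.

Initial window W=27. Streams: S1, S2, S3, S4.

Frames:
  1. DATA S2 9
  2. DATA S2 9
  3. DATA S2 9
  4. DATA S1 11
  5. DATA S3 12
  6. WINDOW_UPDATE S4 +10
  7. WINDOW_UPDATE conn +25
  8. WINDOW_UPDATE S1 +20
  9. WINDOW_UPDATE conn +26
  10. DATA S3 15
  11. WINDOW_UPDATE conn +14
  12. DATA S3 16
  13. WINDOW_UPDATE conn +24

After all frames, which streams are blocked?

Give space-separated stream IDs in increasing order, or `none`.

Op 1: conn=18 S1=27 S2=18 S3=27 S4=27 blocked=[]
Op 2: conn=9 S1=27 S2=9 S3=27 S4=27 blocked=[]
Op 3: conn=0 S1=27 S2=0 S3=27 S4=27 blocked=[1, 2, 3, 4]
Op 4: conn=-11 S1=16 S2=0 S3=27 S4=27 blocked=[1, 2, 3, 4]
Op 5: conn=-23 S1=16 S2=0 S3=15 S4=27 blocked=[1, 2, 3, 4]
Op 6: conn=-23 S1=16 S2=0 S3=15 S4=37 blocked=[1, 2, 3, 4]
Op 7: conn=2 S1=16 S2=0 S3=15 S4=37 blocked=[2]
Op 8: conn=2 S1=36 S2=0 S3=15 S4=37 blocked=[2]
Op 9: conn=28 S1=36 S2=0 S3=15 S4=37 blocked=[2]
Op 10: conn=13 S1=36 S2=0 S3=0 S4=37 blocked=[2, 3]
Op 11: conn=27 S1=36 S2=0 S3=0 S4=37 blocked=[2, 3]
Op 12: conn=11 S1=36 S2=0 S3=-16 S4=37 blocked=[2, 3]
Op 13: conn=35 S1=36 S2=0 S3=-16 S4=37 blocked=[2, 3]

Answer: S2 S3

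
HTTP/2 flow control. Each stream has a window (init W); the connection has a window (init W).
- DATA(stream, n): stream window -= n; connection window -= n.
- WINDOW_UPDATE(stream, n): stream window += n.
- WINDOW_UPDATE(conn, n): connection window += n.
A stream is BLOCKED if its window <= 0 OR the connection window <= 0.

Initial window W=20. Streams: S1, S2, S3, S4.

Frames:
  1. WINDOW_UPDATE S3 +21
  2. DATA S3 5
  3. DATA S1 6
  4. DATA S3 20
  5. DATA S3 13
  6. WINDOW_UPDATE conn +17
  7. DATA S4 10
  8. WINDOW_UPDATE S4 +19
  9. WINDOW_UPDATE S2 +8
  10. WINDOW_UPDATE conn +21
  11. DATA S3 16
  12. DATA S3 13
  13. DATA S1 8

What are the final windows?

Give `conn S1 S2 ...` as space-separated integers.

Answer: -33 6 28 -26 29

Derivation:
Op 1: conn=20 S1=20 S2=20 S3=41 S4=20 blocked=[]
Op 2: conn=15 S1=20 S2=20 S3=36 S4=20 blocked=[]
Op 3: conn=9 S1=14 S2=20 S3=36 S4=20 blocked=[]
Op 4: conn=-11 S1=14 S2=20 S3=16 S4=20 blocked=[1, 2, 3, 4]
Op 5: conn=-24 S1=14 S2=20 S3=3 S4=20 blocked=[1, 2, 3, 4]
Op 6: conn=-7 S1=14 S2=20 S3=3 S4=20 blocked=[1, 2, 3, 4]
Op 7: conn=-17 S1=14 S2=20 S3=3 S4=10 blocked=[1, 2, 3, 4]
Op 8: conn=-17 S1=14 S2=20 S3=3 S4=29 blocked=[1, 2, 3, 4]
Op 9: conn=-17 S1=14 S2=28 S3=3 S4=29 blocked=[1, 2, 3, 4]
Op 10: conn=4 S1=14 S2=28 S3=3 S4=29 blocked=[]
Op 11: conn=-12 S1=14 S2=28 S3=-13 S4=29 blocked=[1, 2, 3, 4]
Op 12: conn=-25 S1=14 S2=28 S3=-26 S4=29 blocked=[1, 2, 3, 4]
Op 13: conn=-33 S1=6 S2=28 S3=-26 S4=29 blocked=[1, 2, 3, 4]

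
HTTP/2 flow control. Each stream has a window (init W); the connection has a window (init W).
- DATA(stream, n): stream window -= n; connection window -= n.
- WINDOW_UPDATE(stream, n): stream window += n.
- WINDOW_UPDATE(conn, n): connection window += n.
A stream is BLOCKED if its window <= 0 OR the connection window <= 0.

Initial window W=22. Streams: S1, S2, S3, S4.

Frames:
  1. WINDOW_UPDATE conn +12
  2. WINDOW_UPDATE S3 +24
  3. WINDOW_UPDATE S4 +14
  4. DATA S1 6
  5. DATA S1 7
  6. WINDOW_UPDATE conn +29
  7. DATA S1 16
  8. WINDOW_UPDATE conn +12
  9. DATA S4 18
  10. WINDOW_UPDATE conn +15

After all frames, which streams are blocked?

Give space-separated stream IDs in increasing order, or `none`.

Op 1: conn=34 S1=22 S2=22 S3=22 S4=22 blocked=[]
Op 2: conn=34 S1=22 S2=22 S3=46 S4=22 blocked=[]
Op 3: conn=34 S1=22 S2=22 S3=46 S4=36 blocked=[]
Op 4: conn=28 S1=16 S2=22 S3=46 S4=36 blocked=[]
Op 5: conn=21 S1=9 S2=22 S3=46 S4=36 blocked=[]
Op 6: conn=50 S1=9 S2=22 S3=46 S4=36 blocked=[]
Op 7: conn=34 S1=-7 S2=22 S3=46 S4=36 blocked=[1]
Op 8: conn=46 S1=-7 S2=22 S3=46 S4=36 blocked=[1]
Op 9: conn=28 S1=-7 S2=22 S3=46 S4=18 blocked=[1]
Op 10: conn=43 S1=-7 S2=22 S3=46 S4=18 blocked=[1]

Answer: S1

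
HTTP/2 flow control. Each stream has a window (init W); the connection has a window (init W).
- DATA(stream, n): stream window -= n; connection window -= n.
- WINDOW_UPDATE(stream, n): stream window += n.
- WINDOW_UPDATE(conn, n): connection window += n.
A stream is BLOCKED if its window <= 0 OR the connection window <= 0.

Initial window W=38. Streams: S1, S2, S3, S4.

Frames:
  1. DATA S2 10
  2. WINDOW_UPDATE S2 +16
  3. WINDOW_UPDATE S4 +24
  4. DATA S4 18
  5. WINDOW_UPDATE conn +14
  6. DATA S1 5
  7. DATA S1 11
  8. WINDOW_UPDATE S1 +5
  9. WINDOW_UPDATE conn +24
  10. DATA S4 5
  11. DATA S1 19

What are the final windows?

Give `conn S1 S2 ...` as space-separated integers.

Op 1: conn=28 S1=38 S2=28 S3=38 S4=38 blocked=[]
Op 2: conn=28 S1=38 S2=44 S3=38 S4=38 blocked=[]
Op 3: conn=28 S1=38 S2=44 S3=38 S4=62 blocked=[]
Op 4: conn=10 S1=38 S2=44 S3=38 S4=44 blocked=[]
Op 5: conn=24 S1=38 S2=44 S3=38 S4=44 blocked=[]
Op 6: conn=19 S1=33 S2=44 S3=38 S4=44 blocked=[]
Op 7: conn=8 S1=22 S2=44 S3=38 S4=44 blocked=[]
Op 8: conn=8 S1=27 S2=44 S3=38 S4=44 blocked=[]
Op 9: conn=32 S1=27 S2=44 S3=38 S4=44 blocked=[]
Op 10: conn=27 S1=27 S2=44 S3=38 S4=39 blocked=[]
Op 11: conn=8 S1=8 S2=44 S3=38 S4=39 blocked=[]

Answer: 8 8 44 38 39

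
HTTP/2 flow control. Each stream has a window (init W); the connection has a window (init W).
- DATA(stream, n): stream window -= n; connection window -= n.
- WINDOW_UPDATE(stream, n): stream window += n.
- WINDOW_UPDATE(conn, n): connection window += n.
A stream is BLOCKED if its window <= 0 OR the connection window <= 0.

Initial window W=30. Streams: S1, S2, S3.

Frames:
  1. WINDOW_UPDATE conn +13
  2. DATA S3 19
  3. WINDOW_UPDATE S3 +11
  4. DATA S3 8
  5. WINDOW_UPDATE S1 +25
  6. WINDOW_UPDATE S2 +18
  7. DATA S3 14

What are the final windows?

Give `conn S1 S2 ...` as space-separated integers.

Op 1: conn=43 S1=30 S2=30 S3=30 blocked=[]
Op 2: conn=24 S1=30 S2=30 S3=11 blocked=[]
Op 3: conn=24 S1=30 S2=30 S3=22 blocked=[]
Op 4: conn=16 S1=30 S2=30 S3=14 blocked=[]
Op 5: conn=16 S1=55 S2=30 S3=14 blocked=[]
Op 6: conn=16 S1=55 S2=48 S3=14 blocked=[]
Op 7: conn=2 S1=55 S2=48 S3=0 blocked=[3]

Answer: 2 55 48 0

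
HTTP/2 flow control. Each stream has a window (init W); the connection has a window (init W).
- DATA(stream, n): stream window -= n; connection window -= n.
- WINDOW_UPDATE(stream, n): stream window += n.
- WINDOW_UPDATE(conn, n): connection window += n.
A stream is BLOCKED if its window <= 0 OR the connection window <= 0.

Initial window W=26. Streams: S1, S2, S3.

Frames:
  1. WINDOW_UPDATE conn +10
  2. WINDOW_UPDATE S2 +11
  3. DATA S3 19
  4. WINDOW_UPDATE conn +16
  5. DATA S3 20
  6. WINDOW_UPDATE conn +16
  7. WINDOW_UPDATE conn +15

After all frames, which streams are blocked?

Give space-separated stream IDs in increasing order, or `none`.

Op 1: conn=36 S1=26 S2=26 S3=26 blocked=[]
Op 2: conn=36 S1=26 S2=37 S3=26 blocked=[]
Op 3: conn=17 S1=26 S2=37 S3=7 blocked=[]
Op 4: conn=33 S1=26 S2=37 S3=7 blocked=[]
Op 5: conn=13 S1=26 S2=37 S3=-13 blocked=[3]
Op 6: conn=29 S1=26 S2=37 S3=-13 blocked=[3]
Op 7: conn=44 S1=26 S2=37 S3=-13 blocked=[3]

Answer: S3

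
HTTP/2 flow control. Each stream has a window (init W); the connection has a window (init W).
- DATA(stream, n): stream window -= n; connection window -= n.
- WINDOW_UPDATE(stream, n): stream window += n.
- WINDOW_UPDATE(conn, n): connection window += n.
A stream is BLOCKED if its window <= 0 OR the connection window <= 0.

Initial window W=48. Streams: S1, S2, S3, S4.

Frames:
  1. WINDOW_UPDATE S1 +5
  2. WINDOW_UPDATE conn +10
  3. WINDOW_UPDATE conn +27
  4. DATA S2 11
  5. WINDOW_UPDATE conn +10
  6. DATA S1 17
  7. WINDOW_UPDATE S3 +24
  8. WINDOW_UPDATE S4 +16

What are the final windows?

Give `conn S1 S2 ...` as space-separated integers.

Answer: 67 36 37 72 64

Derivation:
Op 1: conn=48 S1=53 S2=48 S3=48 S4=48 blocked=[]
Op 2: conn=58 S1=53 S2=48 S3=48 S4=48 blocked=[]
Op 3: conn=85 S1=53 S2=48 S3=48 S4=48 blocked=[]
Op 4: conn=74 S1=53 S2=37 S3=48 S4=48 blocked=[]
Op 5: conn=84 S1=53 S2=37 S3=48 S4=48 blocked=[]
Op 6: conn=67 S1=36 S2=37 S3=48 S4=48 blocked=[]
Op 7: conn=67 S1=36 S2=37 S3=72 S4=48 blocked=[]
Op 8: conn=67 S1=36 S2=37 S3=72 S4=64 blocked=[]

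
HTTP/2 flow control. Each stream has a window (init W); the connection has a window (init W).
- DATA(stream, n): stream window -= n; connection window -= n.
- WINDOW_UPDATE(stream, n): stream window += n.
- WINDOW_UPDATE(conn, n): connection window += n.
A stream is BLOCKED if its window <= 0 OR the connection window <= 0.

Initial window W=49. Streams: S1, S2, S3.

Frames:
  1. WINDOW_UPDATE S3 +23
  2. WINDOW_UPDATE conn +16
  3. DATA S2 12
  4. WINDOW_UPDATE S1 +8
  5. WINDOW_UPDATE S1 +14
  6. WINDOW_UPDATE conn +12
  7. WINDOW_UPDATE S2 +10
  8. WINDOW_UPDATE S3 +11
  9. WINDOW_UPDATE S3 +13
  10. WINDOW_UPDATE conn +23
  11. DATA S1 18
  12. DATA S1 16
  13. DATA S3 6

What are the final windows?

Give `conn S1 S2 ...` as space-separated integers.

Op 1: conn=49 S1=49 S2=49 S3=72 blocked=[]
Op 2: conn=65 S1=49 S2=49 S3=72 blocked=[]
Op 3: conn=53 S1=49 S2=37 S3=72 blocked=[]
Op 4: conn=53 S1=57 S2=37 S3=72 blocked=[]
Op 5: conn=53 S1=71 S2=37 S3=72 blocked=[]
Op 6: conn=65 S1=71 S2=37 S3=72 blocked=[]
Op 7: conn=65 S1=71 S2=47 S3=72 blocked=[]
Op 8: conn=65 S1=71 S2=47 S3=83 blocked=[]
Op 9: conn=65 S1=71 S2=47 S3=96 blocked=[]
Op 10: conn=88 S1=71 S2=47 S3=96 blocked=[]
Op 11: conn=70 S1=53 S2=47 S3=96 blocked=[]
Op 12: conn=54 S1=37 S2=47 S3=96 blocked=[]
Op 13: conn=48 S1=37 S2=47 S3=90 blocked=[]

Answer: 48 37 47 90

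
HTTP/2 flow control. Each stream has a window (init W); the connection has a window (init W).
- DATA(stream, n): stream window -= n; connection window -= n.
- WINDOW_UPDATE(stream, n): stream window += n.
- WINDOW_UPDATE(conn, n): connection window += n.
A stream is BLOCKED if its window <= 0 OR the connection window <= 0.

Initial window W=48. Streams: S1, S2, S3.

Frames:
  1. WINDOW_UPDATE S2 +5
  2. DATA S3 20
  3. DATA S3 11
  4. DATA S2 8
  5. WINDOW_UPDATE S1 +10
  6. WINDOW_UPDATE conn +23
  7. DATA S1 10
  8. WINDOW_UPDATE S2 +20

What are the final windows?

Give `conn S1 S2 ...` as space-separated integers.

Op 1: conn=48 S1=48 S2=53 S3=48 blocked=[]
Op 2: conn=28 S1=48 S2=53 S3=28 blocked=[]
Op 3: conn=17 S1=48 S2=53 S3=17 blocked=[]
Op 4: conn=9 S1=48 S2=45 S3=17 blocked=[]
Op 5: conn=9 S1=58 S2=45 S3=17 blocked=[]
Op 6: conn=32 S1=58 S2=45 S3=17 blocked=[]
Op 7: conn=22 S1=48 S2=45 S3=17 blocked=[]
Op 8: conn=22 S1=48 S2=65 S3=17 blocked=[]

Answer: 22 48 65 17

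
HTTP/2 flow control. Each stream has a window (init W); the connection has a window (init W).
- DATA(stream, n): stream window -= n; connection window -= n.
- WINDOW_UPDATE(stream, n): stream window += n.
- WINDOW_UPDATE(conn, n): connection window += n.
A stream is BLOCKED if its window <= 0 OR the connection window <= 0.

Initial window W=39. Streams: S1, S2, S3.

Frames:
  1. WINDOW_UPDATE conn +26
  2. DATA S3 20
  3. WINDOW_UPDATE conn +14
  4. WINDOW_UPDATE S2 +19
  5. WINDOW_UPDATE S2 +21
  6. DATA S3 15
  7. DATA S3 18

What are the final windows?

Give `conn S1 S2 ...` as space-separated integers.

Answer: 26 39 79 -14

Derivation:
Op 1: conn=65 S1=39 S2=39 S3=39 blocked=[]
Op 2: conn=45 S1=39 S2=39 S3=19 blocked=[]
Op 3: conn=59 S1=39 S2=39 S3=19 blocked=[]
Op 4: conn=59 S1=39 S2=58 S3=19 blocked=[]
Op 5: conn=59 S1=39 S2=79 S3=19 blocked=[]
Op 6: conn=44 S1=39 S2=79 S3=4 blocked=[]
Op 7: conn=26 S1=39 S2=79 S3=-14 blocked=[3]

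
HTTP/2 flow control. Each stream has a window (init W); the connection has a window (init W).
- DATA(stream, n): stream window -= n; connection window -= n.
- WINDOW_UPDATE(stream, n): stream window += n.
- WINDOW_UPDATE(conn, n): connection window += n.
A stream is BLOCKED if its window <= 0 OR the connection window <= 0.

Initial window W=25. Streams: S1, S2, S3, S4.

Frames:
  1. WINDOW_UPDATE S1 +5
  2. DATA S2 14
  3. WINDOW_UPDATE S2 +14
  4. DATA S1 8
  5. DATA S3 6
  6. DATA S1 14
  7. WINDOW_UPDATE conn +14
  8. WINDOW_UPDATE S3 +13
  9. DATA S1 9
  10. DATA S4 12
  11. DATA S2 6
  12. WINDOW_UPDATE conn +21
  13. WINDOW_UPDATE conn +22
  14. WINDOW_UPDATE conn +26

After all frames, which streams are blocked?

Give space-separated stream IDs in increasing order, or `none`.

Op 1: conn=25 S1=30 S2=25 S3=25 S4=25 blocked=[]
Op 2: conn=11 S1=30 S2=11 S3=25 S4=25 blocked=[]
Op 3: conn=11 S1=30 S2=25 S3=25 S4=25 blocked=[]
Op 4: conn=3 S1=22 S2=25 S3=25 S4=25 blocked=[]
Op 5: conn=-3 S1=22 S2=25 S3=19 S4=25 blocked=[1, 2, 3, 4]
Op 6: conn=-17 S1=8 S2=25 S3=19 S4=25 blocked=[1, 2, 3, 4]
Op 7: conn=-3 S1=8 S2=25 S3=19 S4=25 blocked=[1, 2, 3, 4]
Op 8: conn=-3 S1=8 S2=25 S3=32 S4=25 blocked=[1, 2, 3, 4]
Op 9: conn=-12 S1=-1 S2=25 S3=32 S4=25 blocked=[1, 2, 3, 4]
Op 10: conn=-24 S1=-1 S2=25 S3=32 S4=13 blocked=[1, 2, 3, 4]
Op 11: conn=-30 S1=-1 S2=19 S3=32 S4=13 blocked=[1, 2, 3, 4]
Op 12: conn=-9 S1=-1 S2=19 S3=32 S4=13 blocked=[1, 2, 3, 4]
Op 13: conn=13 S1=-1 S2=19 S3=32 S4=13 blocked=[1]
Op 14: conn=39 S1=-1 S2=19 S3=32 S4=13 blocked=[1]

Answer: S1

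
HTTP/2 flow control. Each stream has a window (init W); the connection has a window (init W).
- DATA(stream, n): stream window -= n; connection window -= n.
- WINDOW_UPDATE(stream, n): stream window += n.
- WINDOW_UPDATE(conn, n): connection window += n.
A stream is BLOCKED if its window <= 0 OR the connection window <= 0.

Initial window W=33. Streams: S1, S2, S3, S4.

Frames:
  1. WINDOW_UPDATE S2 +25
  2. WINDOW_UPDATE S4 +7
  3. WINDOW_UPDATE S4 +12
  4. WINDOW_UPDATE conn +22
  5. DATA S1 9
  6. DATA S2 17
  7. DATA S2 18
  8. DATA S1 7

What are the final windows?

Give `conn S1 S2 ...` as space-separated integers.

Op 1: conn=33 S1=33 S2=58 S3=33 S4=33 blocked=[]
Op 2: conn=33 S1=33 S2=58 S3=33 S4=40 blocked=[]
Op 3: conn=33 S1=33 S2=58 S3=33 S4=52 blocked=[]
Op 4: conn=55 S1=33 S2=58 S3=33 S4=52 blocked=[]
Op 5: conn=46 S1=24 S2=58 S3=33 S4=52 blocked=[]
Op 6: conn=29 S1=24 S2=41 S3=33 S4=52 blocked=[]
Op 7: conn=11 S1=24 S2=23 S3=33 S4=52 blocked=[]
Op 8: conn=4 S1=17 S2=23 S3=33 S4=52 blocked=[]

Answer: 4 17 23 33 52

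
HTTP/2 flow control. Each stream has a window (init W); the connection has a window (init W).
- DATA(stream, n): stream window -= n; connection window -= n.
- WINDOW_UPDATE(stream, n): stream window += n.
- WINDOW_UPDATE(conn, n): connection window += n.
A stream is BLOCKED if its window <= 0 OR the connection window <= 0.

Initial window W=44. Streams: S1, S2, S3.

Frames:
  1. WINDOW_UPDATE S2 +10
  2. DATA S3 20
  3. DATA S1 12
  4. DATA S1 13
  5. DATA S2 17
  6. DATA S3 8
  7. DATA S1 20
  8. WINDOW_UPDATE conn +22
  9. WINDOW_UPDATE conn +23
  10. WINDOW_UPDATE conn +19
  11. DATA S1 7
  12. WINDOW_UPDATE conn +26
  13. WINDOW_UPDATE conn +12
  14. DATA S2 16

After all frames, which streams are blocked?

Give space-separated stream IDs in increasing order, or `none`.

Op 1: conn=44 S1=44 S2=54 S3=44 blocked=[]
Op 2: conn=24 S1=44 S2=54 S3=24 blocked=[]
Op 3: conn=12 S1=32 S2=54 S3=24 blocked=[]
Op 4: conn=-1 S1=19 S2=54 S3=24 blocked=[1, 2, 3]
Op 5: conn=-18 S1=19 S2=37 S3=24 blocked=[1, 2, 3]
Op 6: conn=-26 S1=19 S2=37 S3=16 blocked=[1, 2, 3]
Op 7: conn=-46 S1=-1 S2=37 S3=16 blocked=[1, 2, 3]
Op 8: conn=-24 S1=-1 S2=37 S3=16 blocked=[1, 2, 3]
Op 9: conn=-1 S1=-1 S2=37 S3=16 blocked=[1, 2, 3]
Op 10: conn=18 S1=-1 S2=37 S3=16 blocked=[1]
Op 11: conn=11 S1=-8 S2=37 S3=16 blocked=[1]
Op 12: conn=37 S1=-8 S2=37 S3=16 blocked=[1]
Op 13: conn=49 S1=-8 S2=37 S3=16 blocked=[1]
Op 14: conn=33 S1=-8 S2=21 S3=16 blocked=[1]

Answer: S1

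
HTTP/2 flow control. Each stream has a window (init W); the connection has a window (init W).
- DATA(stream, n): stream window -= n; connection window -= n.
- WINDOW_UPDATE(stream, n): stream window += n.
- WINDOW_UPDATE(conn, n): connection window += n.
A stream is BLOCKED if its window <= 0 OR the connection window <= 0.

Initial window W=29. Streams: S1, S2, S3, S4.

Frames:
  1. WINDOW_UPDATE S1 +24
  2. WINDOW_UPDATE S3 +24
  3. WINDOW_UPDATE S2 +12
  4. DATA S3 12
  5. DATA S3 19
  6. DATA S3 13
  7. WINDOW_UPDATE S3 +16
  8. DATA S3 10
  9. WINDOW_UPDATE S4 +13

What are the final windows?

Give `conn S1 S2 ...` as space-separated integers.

Op 1: conn=29 S1=53 S2=29 S3=29 S4=29 blocked=[]
Op 2: conn=29 S1=53 S2=29 S3=53 S4=29 blocked=[]
Op 3: conn=29 S1=53 S2=41 S3=53 S4=29 blocked=[]
Op 4: conn=17 S1=53 S2=41 S3=41 S4=29 blocked=[]
Op 5: conn=-2 S1=53 S2=41 S3=22 S4=29 blocked=[1, 2, 3, 4]
Op 6: conn=-15 S1=53 S2=41 S3=9 S4=29 blocked=[1, 2, 3, 4]
Op 7: conn=-15 S1=53 S2=41 S3=25 S4=29 blocked=[1, 2, 3, 4]
Op 8: conn=-25 S1=53 S2=41 S3=15 S4=29 blocked=[1, 2, 3, 4]
Op 9: conn=-25 S1=53 S2=41 S3=15 S4=42 blocked=[1, 2, 3, 4]

Answer: -25 53 41 15 42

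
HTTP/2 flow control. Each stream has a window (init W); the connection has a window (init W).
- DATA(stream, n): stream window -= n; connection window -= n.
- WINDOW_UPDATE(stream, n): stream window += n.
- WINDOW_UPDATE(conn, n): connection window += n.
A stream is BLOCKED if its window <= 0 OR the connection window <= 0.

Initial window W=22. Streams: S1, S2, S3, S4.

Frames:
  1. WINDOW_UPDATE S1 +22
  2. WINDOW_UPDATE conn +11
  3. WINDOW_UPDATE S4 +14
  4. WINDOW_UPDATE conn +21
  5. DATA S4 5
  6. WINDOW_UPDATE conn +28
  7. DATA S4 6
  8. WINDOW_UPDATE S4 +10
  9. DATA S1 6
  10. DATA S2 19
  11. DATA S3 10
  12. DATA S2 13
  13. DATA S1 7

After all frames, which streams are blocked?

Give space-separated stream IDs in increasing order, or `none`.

Op 1: conn=22 S1=44 S2=22 S3=22 S4=22 blocked=[]
Op 2: conn=33 S1=44 S2=22 S3=22 S4=22 blocked=[]
Op 3: conn=33 S1=44 S2=22 S3=22 S4=36 blocked=[]
Op 4: conn=54 S1=44 S2=22 S3=22 S4=36 blocked=[]
Op 5: conn=49 S1=44 S2=22 S3=22 S4=31 blocked=[]
Op 6: conn=77 S1=44 S2=22 S3=22 S4=31 blocked=[]
Op 7: conn=71 S1=44 S2=22 S3=22 S4=25 blocked=[]
Op 8: conn=71 S1=44 S2=22 S3=22 S4=35 blocked=[]
Op 9: conn=65 S1=38 S2=22 S3=22 S4=35 blocked=[]
Op 10: conn=46 S1=38 S2=3 S3=22 S4=35 blocked=[]
Op 11: conn=36 S1=38 S2=3 S3=12 S4=35 blocked=[]
Op 12: conn=23 S1=38 S2=-10 S3=12 S4=35 blocked=[2]
Op 13: conn=16 S1=31 S2=-10 S3=12 S4=35 blocked=[2]

Answer: S2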